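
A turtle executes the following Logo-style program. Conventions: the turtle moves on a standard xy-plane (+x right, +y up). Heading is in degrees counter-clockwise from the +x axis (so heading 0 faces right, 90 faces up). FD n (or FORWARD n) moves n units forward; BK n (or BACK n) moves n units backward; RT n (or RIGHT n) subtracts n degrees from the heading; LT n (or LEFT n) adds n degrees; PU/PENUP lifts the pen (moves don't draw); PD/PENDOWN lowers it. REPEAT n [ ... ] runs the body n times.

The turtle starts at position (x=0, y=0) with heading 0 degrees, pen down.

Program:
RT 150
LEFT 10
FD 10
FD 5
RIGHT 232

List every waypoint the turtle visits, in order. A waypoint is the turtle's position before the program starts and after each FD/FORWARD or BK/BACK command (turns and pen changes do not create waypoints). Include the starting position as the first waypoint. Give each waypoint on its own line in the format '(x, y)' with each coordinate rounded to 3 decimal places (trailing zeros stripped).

Executing turtle program step by step:
Start: pos=(0,0), heading=0, pen down
RT 150: heading 0 -> 210
LT 10: heading 210 -> 220
FD 10: (0,0) -> (-7.66,-6.428) [heading=220, draw]
FD 5: (-7.66,-6.428) -> (-11.491,-9.642) [heading=220, draw]
RT 232: heading 220 -> 348
Final: pos=(-11.491,-9.642), heading=348, 2 segment(s) drawn
Waypoints (3 total):
(0, 0)
(-7.66, -6.428)
(-11.491, -9.642)

Answer: (0, 0)
(-7.66, -6.428)
(-11.491, -9.642)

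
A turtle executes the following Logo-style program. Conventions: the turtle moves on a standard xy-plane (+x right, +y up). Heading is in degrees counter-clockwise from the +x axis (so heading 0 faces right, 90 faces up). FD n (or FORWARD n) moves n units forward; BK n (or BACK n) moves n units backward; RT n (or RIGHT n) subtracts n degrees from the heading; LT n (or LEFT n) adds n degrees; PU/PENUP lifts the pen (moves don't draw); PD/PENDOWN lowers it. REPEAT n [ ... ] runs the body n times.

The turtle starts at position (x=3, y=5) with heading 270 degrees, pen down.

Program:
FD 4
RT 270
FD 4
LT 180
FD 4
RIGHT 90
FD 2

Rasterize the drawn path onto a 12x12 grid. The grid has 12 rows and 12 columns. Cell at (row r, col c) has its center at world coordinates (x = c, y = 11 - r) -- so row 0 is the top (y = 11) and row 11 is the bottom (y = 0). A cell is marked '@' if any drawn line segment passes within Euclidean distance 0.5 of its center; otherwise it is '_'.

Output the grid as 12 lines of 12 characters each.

Segment 0: (3,5) -> (3,1)
Segment 1: (3,1) -> (7,1)
Segment 2: (7,1) -> (3,1)
Segment 3: (3,1) -> (3,3)

Answer: ____________
____________
____________
____________
____________
____________
___@________
___@________
___@________
___@________
___@@@@@____
____________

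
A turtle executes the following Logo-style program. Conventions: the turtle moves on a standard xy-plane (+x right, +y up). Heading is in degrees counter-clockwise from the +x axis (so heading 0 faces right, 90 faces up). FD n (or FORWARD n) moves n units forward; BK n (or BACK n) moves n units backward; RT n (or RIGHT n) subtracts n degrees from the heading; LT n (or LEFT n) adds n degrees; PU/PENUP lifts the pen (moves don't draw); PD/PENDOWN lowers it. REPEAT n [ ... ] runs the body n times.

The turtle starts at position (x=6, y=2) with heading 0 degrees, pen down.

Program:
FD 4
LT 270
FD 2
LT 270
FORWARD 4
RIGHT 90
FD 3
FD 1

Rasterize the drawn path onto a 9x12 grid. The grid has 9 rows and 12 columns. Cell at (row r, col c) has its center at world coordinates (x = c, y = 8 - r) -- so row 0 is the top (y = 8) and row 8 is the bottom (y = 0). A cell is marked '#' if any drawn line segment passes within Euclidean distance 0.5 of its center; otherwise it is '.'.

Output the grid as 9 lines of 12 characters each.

Answer: ............
............
............
............
......#.....
......#.....
......#####.
......#...#.
......#####.

Derivation:
Segment 0: (6,2) -> (10,2)
Segment 1: (10,2) -> (10,0)
Segment 2: (10,0) -> (6,0)
Segment 3: (6,0) -> (6,3)
Segment 4: (6,3) -> (6,4)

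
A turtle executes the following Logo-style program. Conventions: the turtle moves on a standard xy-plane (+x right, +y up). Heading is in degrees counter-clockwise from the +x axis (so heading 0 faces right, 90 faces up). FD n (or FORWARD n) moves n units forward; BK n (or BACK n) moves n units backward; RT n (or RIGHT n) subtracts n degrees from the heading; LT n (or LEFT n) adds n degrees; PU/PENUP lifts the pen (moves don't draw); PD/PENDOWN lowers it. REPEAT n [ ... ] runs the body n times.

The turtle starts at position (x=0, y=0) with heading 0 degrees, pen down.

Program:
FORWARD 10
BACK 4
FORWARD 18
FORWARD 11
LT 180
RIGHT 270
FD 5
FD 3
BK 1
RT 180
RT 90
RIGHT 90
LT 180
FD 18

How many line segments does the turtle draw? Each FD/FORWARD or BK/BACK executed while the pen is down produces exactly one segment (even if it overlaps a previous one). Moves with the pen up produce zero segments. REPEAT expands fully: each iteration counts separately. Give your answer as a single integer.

Answer: 8

Derivation:
Executing turtle program step by step:
Start: pos=(0,0), heading=0, pen down
FD 10: (0,0) -> (10,0) [heading=0, draw]
BK 4: (10,0) -> (6,0) [heading=0, draw]
FD 18: (6,0) -> (24,0) [heading=0, draw]
FD 11: (24,0) -> (35,0) [heading=0, draw]
LT 180: heading 0 -> 180
RT 270: heading 180 -> 270
FD 5: (35,0) -> (35,-5) [heading=270, draw]
FD 3: (35,-5) -> (35,-8) [heading=270, draw]
BK 1: (35,-8) -> (35,-7) [heading=270, draw]
RT 180: heading 270 -> 90
RT 90: heading 90 -> 0
RT 90: heading 0 -> 270
LT 180: heading 270 -> 90
FD 18: (35,-7) -> (35,11) [heading=90, draw]
Final: pos=(35,11), heading=90, 8 segment(s) drawn
Segments drawn: 8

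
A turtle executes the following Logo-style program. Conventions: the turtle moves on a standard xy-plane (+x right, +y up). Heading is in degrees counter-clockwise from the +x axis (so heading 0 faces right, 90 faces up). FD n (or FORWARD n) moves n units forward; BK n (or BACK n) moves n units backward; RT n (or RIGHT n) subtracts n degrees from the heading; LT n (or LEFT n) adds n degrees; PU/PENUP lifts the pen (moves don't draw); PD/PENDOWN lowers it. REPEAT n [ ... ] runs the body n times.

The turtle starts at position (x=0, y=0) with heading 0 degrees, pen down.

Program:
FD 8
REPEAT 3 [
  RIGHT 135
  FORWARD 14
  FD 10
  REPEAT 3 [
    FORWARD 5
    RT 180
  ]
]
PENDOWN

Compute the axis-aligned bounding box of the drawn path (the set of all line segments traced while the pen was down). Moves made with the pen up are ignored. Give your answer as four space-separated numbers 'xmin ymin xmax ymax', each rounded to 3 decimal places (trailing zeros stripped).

Executing turtle program step by step:
Start: pos=(0,0), heading=0, pen down
FD 8: (0,0) -> (8,0) [heading=0, draw]
REPEAT 3 [
  -- iteration 1/3 --
  RT 135: heading 0 -> 225
  FD 14: (8,0) -> (-1.899,-9.899) [heading=225, draw]
  FD 10: (-1.899,-9.899) -> (-8.971,-16.971) [heading=225, draw]
  REPEAT 3 [
    -- iteration 1/3 --
    FD 5: (-8.971,-16.971) -> (-12.506,-20.506) [heading=225, draw]
    RT 180: heading 225 -> 45
    -- iteration 2/3 --
    FD 5: (-12.506,-20.506) -> (-8.971,-16.971) [heading=45, draw]
    RT 180: heading 45 -> 225
    -- iteration 3/3 --
    FD 5: (-8.971,-16.971) -> (-12.506,-20.506) [heading=225, draw]
    RT 180: heading 225 -> 45
  ]
  -- iteration 2/3 --
  RT 135: heading 45 -> 270
  FD 14: (-12.506,-20.506) -> (-12.506,-34.506) [heading=270, draw]
  FD 10: (-12.506,-34.506) -> (-12.506,-44.506) [heading=270, draw]
  REPEAT 3 [
    -- iteration 1/3 --
    FD 5: (-12.506,-44.506) -> (-12.506,-49.506) [heading=270, draw]
    RT 180: heading 270 -> 90
    -- iteration 2/3 --
    FD 5: (-12.506,-49.506) -> (-12.506,-44.506) [heading=90, draw]
    RT 180: heading 90 -> 270
    -- iteration 3/3 --
    FD 5: (-12.506,-44.506) -> (-12.506,-49.506) [heading=270, draw]
    RT 180: heading 270 -> 90
  ]
  -- iteration 3/3 --
  RT 135: heading 90 -> 315
  FD 14: (-12.506,-49.506) -> (-2.607,-59.406) [heading=315, draw]
  FD 10: (-2.607,-59.406) -> (4.464,-66.477) [heading=315, draw]
  REPEAT 3 [
    -- iteration 1/3 --
    FD 5: (4.464,-66.477) -> (8,-70.012) [heading=315, draw]
    RT 180: heading 315 -> 135
    -- iteration 2/3 --
    FD 5: (8,-70.012) -> (4.464,-66.477) [heading=135, draw]
    RT 180: heading 135 -> 315
    -- iteration 3/3 --
    FD 5: (4.464,-66.477) -> (8,-70.012) [heading=315, draw]
    RT 180: heading 315 -> 135
  ]
]
PD: pen down
Final: pos=(8,-70.012), heading=135, 16 segment(s) drawn

Segment endpoints: x in {-12.506, -12.506, -12.506, -12.506, -12.506, -12.506, -8.971, -2.607, -1.899, 0, 4.464, 4.464, 8, 8, 8}, y in {-70.012, -70.012, -66.477, -59.406, -49.506, -44.506, -34.506, -20.506, -20.506, -16.971, -9.899, 0}
xmin=-12.506, ymin=-70.012, xmax=8, ymax=0

Answer: -12.506 -70.012 8 0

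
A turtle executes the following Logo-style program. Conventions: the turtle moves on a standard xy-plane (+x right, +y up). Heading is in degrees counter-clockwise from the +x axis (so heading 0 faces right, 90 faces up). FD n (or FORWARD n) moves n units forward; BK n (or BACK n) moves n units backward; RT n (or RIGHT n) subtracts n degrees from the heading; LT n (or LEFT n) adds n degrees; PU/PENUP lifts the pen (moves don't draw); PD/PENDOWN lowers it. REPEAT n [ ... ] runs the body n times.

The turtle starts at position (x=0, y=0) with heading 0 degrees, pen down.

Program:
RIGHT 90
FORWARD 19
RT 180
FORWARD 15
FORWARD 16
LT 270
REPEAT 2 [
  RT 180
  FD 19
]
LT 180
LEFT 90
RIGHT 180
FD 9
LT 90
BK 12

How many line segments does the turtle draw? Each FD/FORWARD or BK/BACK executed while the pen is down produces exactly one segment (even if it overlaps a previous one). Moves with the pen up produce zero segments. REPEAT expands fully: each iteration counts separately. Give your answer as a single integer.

Executing turtle program step by step:
Start: pos=(0,0), heading=0, pen down
RT 90: heading 0 -> 270
FD 19: (0,0) -> (0,-19) [heading=270, draw]
RT 180: heading 270 -> 90
FD 15: (0,-19) -> (0,-4) [heading=90, draw]
FD 16: (0,-4) -> (0,12) [heading=90, draw]
LT 270: heading 90 -> 0
REPEAT 2 [
  -- iteration 1/2 --
  RT 180: heading 0 -> 180
  FD 19: (0,12) -> (-19,12) [heading=180, draw]
  -- iteration 2/2 --
  RT 180: heading 180 -> 0
  FD 19: (-19,12) -> (0,12) [heading=0, draw]
]
LT 180: heading 0 -> 180
LT 90: heading 180 -> 270
RT 180: heading 270 -> 90
FD 9: (0,12) -> (0,21) [heading=90, draw]
LT 90: heading 90 -> 180
BK 12: (0,21) -> (12,21) [heading=180, draw]
Final: pos=(12,21), heading=180, 7 segment(s) drawn
Segments drawn: 7

Answer: 7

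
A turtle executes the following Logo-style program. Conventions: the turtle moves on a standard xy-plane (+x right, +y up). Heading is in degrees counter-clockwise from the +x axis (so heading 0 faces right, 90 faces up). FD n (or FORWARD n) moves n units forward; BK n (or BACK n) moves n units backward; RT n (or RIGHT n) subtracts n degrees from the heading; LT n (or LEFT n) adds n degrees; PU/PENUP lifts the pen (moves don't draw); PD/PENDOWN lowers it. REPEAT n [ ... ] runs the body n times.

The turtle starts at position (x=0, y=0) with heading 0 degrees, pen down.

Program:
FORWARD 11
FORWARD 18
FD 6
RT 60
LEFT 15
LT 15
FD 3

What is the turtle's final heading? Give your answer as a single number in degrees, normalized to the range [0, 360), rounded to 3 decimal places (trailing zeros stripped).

Answer: 330

Derivation:
Executing turtle program step by step:
Start: pos=(0,0), heading=0, pen down
FD 11: (0,0) -> (11,0) [heading=0, draw]
FD 18: (11,0) -> (29,0) [heading=0, draw]
FD 6: (29,0) -> (35,0) [heading=0, draw]
RT 60: heading 0 -> 300
LT 15: heading 300 -> 315
LT 15: heading 315 -> 330
FD 3: (35,0) -> (37.598,-1.5) [heading=330, draw]
Final: pos=(37.598,-1.5), heading=330, 4 segment(s) drawn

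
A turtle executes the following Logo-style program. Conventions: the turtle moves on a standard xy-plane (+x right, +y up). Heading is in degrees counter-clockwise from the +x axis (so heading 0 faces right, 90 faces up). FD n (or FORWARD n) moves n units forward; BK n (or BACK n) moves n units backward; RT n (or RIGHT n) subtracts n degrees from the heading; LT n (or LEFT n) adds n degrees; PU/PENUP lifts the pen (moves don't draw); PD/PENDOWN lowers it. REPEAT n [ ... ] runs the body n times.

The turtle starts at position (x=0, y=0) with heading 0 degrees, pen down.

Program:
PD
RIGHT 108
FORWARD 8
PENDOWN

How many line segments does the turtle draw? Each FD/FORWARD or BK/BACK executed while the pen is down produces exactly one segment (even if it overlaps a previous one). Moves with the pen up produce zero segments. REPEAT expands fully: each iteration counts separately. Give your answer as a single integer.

Answer: 1

Derivation:
Executing turtle program step by step:
Start: pos=(0,0), heading=0, pen down
PD: pen down
RT 108: heading 0 -> 252
FD 8: (0,0) -> (-2.472,-7.608) [heading=252, draw]
PD: pen down
Final: pos=(-2.472,-7.608), heading=252, 1 segment(s) drawn
Segments drawn: 1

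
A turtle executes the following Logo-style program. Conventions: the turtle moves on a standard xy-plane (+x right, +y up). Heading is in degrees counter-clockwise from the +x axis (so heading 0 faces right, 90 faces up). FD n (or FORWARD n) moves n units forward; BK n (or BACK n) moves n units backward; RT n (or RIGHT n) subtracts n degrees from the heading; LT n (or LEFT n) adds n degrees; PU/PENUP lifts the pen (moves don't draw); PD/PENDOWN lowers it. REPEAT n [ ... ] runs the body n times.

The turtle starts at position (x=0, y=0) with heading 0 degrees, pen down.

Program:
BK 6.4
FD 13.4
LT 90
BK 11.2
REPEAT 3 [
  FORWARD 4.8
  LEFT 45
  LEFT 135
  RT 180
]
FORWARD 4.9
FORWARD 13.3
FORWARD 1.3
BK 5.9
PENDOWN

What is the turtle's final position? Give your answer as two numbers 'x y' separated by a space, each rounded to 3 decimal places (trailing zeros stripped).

Executing turtle program step by step:
Start: pos=(0,0), heading=0, pen down
BK 6.4: (0,0) -> (-6.4,0) [heading=0, draw]
FD 13.4: (-6.4,0) -> (7,0) [heading=0, draw]
LT 90: heading 0 -> 90
BK 11.2: (7,0) -> (7,-11.2) [heading=90, draw]
REPEAT 3 [
  -- iteration 1/3 --
  FD 4.8: (7,-11.2) -> (7,-6.4) [heading=90, draw]
  LT 45: heading 90 -> 135
  LT 135: heading 135 -> 270
  RT 180: heading 270 -> 90
  -- iteration 2/3 --
  FD 4.8: (7,-6.4) -> (7,-1.6) [heading=90, draw]
  LT 45: heading 90 -> 135
  LT 135: heading 135 -> 270
  RT 180: heading 270 -> 90
  -- iteration 3/3 --
  FD 4.8: (7,-1.6) -> (7,3.2) [heading=90, draw]
  LT 45: heading 90 -> 135
  LT 135: heading 135 -> 270
  RT 180: heading 270 -> 90
]
FD 4.9: (7,3.2) -> (7,8.1) [heading=90, draw]
FD 13.3: (7,8.1) -> (7,21.4) [heading=90, draw]
FD 1.3: (7,21.4) -> (7,22.7) [heading=90, draw]
BK 5.9: (7,22.7) -> (7,16.8) [heading=90, draw]
PD: pen down
Final: pos=(7,16.8), heading=90, 10 segment(s) drawn

Answer: 7 16.8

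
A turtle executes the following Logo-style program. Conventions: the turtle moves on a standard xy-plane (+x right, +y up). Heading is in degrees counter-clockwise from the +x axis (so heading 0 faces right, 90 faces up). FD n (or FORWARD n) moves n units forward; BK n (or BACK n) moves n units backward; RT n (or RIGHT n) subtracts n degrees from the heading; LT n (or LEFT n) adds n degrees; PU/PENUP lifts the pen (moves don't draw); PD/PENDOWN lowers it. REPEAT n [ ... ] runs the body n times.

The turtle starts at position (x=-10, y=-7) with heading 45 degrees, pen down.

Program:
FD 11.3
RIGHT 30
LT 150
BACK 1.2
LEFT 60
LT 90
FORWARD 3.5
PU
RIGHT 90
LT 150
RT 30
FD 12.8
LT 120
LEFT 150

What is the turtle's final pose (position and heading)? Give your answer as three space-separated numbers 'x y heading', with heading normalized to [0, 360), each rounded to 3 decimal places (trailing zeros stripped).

Answer: 13.988 -5.108 255

Derivation:
Executing turtle program step by step:
Start: pos=(-10,-7), heading=45, pen down
FD 11.3: (-10,-7) -> (-2.01,0.99) [heading=45, draw]
RT 30: heading 45 -> 15
LT 150: heading 15 -> 165
BK 1.2: (-2.01,0.99) -> (-0.851,0.68) [heading=165, draw]
LT 60: heading 165 -> 225
LT 90: heading 225 -> 315
FD 3.5: (-0.851,0.68) -> (1.624,-1.795) [heading=315, draw]
PU: pen up
RT 90: heading 315 -> 225
LT 150: heading 225 -> 15
RT 30: heading 15 -> 345
FD 12.8: (1.624,-1.795) -> (13.988,-5.108) [heading=345, move]
LT 120: heading 345 -> 105
LT 150: heading 105 -> 255
Final: pos=(13.988,-5.108), heading=255, 3 segment(s) drawn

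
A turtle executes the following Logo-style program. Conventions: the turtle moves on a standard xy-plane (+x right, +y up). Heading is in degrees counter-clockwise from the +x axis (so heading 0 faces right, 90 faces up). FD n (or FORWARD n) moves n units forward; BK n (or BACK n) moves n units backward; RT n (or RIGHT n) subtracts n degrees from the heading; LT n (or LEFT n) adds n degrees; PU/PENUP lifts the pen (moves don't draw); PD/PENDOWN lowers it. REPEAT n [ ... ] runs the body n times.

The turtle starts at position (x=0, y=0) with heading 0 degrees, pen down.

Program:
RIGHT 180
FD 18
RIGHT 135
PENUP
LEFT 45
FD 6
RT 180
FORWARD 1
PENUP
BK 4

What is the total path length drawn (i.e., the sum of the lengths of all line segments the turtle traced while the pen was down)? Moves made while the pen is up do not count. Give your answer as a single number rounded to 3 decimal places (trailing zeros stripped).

Answer: 18

Derivation:
Executing turtle program step by step:
Start: pos=(0,0), heading=0, pen down
RT 180: heading 0 -> 180
FD 18: (0,0) -> (-18,0) [heading=180, draw]
RT 135: heading 180 -> 45
PU: pen up
LT 45: heading 45 -> 90
FD 6: (-18,0) -> (-18,6) [heading=90, move]
RT 180: heading 90 -> 270
FD 1: (-18,6) -> (-18,5) [heading=270, move]
PU: pen up
BK 4: (-18,5) -> (-18,9) [heading=270, move]
Final: pos=(-18,9), heading=270, 1 segment(s) drawn

Segment lengths:
  seg 1: (0,0) -> (-18,0), length = 18
Total = 18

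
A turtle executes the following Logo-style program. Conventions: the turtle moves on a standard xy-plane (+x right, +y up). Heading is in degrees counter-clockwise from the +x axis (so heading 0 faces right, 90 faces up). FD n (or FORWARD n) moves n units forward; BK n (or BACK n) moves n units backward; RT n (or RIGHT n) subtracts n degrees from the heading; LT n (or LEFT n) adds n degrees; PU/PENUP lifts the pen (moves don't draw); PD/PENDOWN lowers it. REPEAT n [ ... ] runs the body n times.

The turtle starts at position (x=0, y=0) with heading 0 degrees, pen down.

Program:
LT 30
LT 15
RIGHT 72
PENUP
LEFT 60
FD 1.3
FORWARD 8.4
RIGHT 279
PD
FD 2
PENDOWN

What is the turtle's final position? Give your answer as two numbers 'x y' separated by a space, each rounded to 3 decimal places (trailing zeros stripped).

Answer: 7.322 7.11

Derivation:
Executing turtle program step by step:
Start: pos=(0,0), heading=0, pen down
LT 30: heading 0 -> 30
LT 15: heading 30 -> 45
RT 72: heading 45 -> 333
PU: pen up
LT 60: heading 333 -> 33
FD 1.3: (0,0) -> (1.09,0.708) [heading=33, move]
FD 8.4: (1.09,0.708) -> (8.135,5.283) [heading=33, move]
RT 279: heading 33 -> 114
PD: pen down
FD 2: (8.135,5.283) -> (7.322,7.11) [heading=114, draw]
PD: pen down
Final: pos=(7.322,7.11), heading=114, 1 segment(s) drawn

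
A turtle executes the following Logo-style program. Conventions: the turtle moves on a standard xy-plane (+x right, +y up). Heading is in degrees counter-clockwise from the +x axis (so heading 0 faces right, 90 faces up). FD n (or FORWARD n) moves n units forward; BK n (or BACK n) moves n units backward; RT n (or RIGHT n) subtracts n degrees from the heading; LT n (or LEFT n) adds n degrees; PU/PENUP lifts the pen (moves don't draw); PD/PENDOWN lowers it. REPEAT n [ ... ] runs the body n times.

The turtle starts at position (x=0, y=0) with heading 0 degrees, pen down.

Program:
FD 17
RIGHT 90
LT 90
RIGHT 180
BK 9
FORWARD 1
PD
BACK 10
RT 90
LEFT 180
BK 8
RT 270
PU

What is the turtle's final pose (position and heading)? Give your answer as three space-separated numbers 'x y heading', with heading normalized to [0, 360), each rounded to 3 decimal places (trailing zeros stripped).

Executing turtle program step by step:
Start: pos=(0,0), heading=0, pen down
FD 17: (0,0) -> (17,0) [heading=0, draw]
RT 90: heading 0 -> 270
LT 90: heading 270 -> 0
RT 180: heading 0 -> 180
BK 9: (17,0) -> (26,0) [heading=180, draw]
FD 1: (26,0) -> (25,0) [heading=180, draw]
PD: pen down
BK 10: (25,0) -> (35,0) [heading=180, draw]
RT 90: heading 180 -> 90
LT 180: heading 90 -> 270
BK 8: (35,0) -> (35,8) [heading=270, draw]
RT 270: heading 270 -> 0
PU: pen up
Final: pos=(35,8), heading=0, 5 segment(s) drawn

Answer: 35 8 0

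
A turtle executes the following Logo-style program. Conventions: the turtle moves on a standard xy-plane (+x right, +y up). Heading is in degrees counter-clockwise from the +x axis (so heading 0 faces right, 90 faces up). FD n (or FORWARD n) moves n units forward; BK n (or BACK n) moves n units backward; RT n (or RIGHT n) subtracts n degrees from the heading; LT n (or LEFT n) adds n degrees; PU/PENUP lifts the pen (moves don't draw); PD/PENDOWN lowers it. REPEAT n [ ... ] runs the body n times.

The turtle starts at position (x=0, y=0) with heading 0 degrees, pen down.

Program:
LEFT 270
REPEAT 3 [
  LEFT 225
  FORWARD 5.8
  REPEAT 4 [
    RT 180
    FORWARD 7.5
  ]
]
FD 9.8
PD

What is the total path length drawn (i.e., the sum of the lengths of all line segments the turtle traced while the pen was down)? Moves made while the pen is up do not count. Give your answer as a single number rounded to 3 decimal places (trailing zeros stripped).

Answer: 117.2

Derivation:
Executing turtle program step by step:
Start: pos=(0,0), heading=0, pen down
LT 270: heading 0 -> 270
REPEAT 3 [
  -- iteration 1/3 --
  LT 225: heading 270 -> 135
  FD 5.8: (0,0) -> (-4.101,4.101) [heading=135, draw]
  REPEAT 4 [
    -- iteration 1/4 --
    RT 180: heading 135 -> 315
    FD 7.5: (-4.101,4.101) -> (1.202,-1.202) [heading=315, draw]
    -- iteration 2/4 --
    RT 180: heading 315 -> 135
    FD 7.5: (1.202,-1.202) -> (-4.101,4.101) [heading=135, draw]
    -- iteration 3/4 --
    RT 180: heading 135 -> 315
    FD 7.5: (-4.101,4.101) -> (1.202,-1.202) [heading=315, draw]
    -- iteration 4/4 --
    RT 180: heading 315 -> 135
    FD 7.5: (1.202,-1.202) -> (-4.101,4.101) [heading=135, draw]
  ]
  -- iteration 2/3 --
  LT 225: heading 135 -> 0
  FD 5.8: (-4.101,4.101) -> (1.699,4.101) [heading=0, draw]
  REPEAT 4 [
    -- iteration 1/4 --
    RT 180: heading 0 -> 180
    FD 7.5: (1.699,4.101) -> (-5.801,4.101) [heading=180, draw]
    -- iteration 2/4 --
    RT 180: heading 180 -> 0
    FD 7.5: (-5.801,4.101) -> (1.699,4.101) [heading=0, draw]
    -- iteration 3/4 --
    RT 180: heading 0 -> 180
    FD 7.5: (1.699,4.101) -> (-5.801,4.101) [heading=180, draw]
    -- iteration 4/4 --
    RT 180: heading 180 -> 0
    FD 7.5: (-5.801,4.101) -> (1.699,4.101) [heading=0, draw]
  ]
  -- iteration 3/3 --
  LT 225: heading 0 -> 225
  FD 5.8: (1.699,4.101) -> (-2.402,0) [heading=225, draw]
  REPEAT 4 [
    -- iteration 1/4 --
    RT 180: heading 225 -> 45
    FD 7.5: (-2.402,0) -> (2.901,5.303) [heading=45, draw]
    -- iteration 2/4 --
    RT 180: heading 45 -> 225
    FD 7.5: (2.901,5.303) -> (-2.402,0) [heading=225, draw]
    -- iteration 3/4 --
    RT 180: heading 225 -> 45
    FD 7.5: (-2.402,0) -> (2.901,5.303) [heading=45, draw]
    -- iteration 4/4 --
    RT 180: heading 45 -> 225
    FD 7.5: (2.901,5.303) -> (-2.402,0) [heading=225, draw]
  ]
]
FD 9.8: (-2.402,0) -> (-9.332,-6.93) [heading=225, draw]
PD: pen down
Final: pos=(-9.332,-6.93), heading=225, 16 segment(s) drawn

Segment lengths:
  seg 1: (0,0) -> (-4.101,4.101), length = 5.8
  seg 2: (-4.101,4.101) -> (1.202,-1.202), length = 7.5
  seg 3: (1.202,-1.202) -> (-4.101,4.101), length = 7.5
  seg 4: (-4.101,4.101) -> (1.202,-1.202), length = 7.5
  seg 5: (1.202,-1.202) -> (-4.101,4.101), length = 7.5
  seg 6: (-4.101,4.101) -> (1.699,4.101), length = 5.8
  seg 7: (1.699,4.101) -> (-5.801,4.101), length = 7.5
  seg 8: (-5.801,4.101) -> (1.699,4.101), length = 7.5
  seg 9: (1.699,4.101) -> (-5.801,4.101), length = 7.5
  seg 10: (-5.801,4.101) -> (1.699,4.101), length = 7.5
  seg 11: (1.699,4.101) -> (-2.402,0), length = 5.8
  seg 12: (-2.402,0) -> (2.901,5.303), length = 7.5
  seg 13: (2.901,5.303) -> (-2.402,0), length = 7.5
  seg 14: (-2.402,0) -> (2.901,5.303), length = 7.5
  seg 15: (2.901,5.303) -> (-2.402,0), length = 7.5
  seg 16: (-2.402,0) -> (-9.332,-6.93), length = 9.8
Total = 117.2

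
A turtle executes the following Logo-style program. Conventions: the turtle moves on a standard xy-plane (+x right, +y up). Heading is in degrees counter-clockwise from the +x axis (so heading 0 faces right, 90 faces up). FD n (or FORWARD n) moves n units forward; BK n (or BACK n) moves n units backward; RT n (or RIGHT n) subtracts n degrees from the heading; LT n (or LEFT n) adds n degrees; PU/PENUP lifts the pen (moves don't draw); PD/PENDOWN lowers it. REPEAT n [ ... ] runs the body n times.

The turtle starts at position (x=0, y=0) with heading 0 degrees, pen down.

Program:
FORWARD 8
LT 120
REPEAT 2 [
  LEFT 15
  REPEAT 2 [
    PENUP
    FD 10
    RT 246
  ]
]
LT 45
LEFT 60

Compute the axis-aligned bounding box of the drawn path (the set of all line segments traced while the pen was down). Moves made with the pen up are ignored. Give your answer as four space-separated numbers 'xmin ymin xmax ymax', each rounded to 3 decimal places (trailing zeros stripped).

Executing turtle program step by step:
Start: pos=(0,0), heading=0, pen down
FD 8: (0,0) -> (8,0) [heading=0, draw]
LT 120: heading 0 -> 120
REPEAT 2 [
  -- iteration 1/2 --
  LT 15: heading 120 -> 135
  REPEAT 2 [
    -- iteration 1/2 --
    PU: pen up
    FD 10: (8,0) -> (0.929,7.071) [heading=135, move]
    RT 246: heading 135 -> 249
    -- iteration 2/2 --
    PU: pen up
    FD 10: (0.929,7.071) -> (-2.655,-2.265) [heading=249, move]
    RT 246: heading 249 -> 3
  ]
  -- iteration 2/2 --
  LT 15: heading 3 -> 18
  REPEAT 2 [
    -- iteration 1/2 --
    PU: pen up
    FD 10: (-2.655,-2.265) -> (6.856,0.825) [heading=18, move]
    RT 246: heading 18 -> 132
    -- iteration 2/2 --
    PU: pen up
    FD 10: (6.856,0.825) -> (0.165,8.257) [heading=132, move]
    RT 246: heading 132 -> 246
  ]
]
LT 45: heading 246 -> 291
LT 60: heading 291 -> 351
Final: pos=(0.165,8.257), heading=351, 1 segment(s) drawn

Segment endpoints: x in {0, 8}, y in {0}
xmin=0, ymin=0, xmax=8, ymax=0

Answer: 0 0 8 0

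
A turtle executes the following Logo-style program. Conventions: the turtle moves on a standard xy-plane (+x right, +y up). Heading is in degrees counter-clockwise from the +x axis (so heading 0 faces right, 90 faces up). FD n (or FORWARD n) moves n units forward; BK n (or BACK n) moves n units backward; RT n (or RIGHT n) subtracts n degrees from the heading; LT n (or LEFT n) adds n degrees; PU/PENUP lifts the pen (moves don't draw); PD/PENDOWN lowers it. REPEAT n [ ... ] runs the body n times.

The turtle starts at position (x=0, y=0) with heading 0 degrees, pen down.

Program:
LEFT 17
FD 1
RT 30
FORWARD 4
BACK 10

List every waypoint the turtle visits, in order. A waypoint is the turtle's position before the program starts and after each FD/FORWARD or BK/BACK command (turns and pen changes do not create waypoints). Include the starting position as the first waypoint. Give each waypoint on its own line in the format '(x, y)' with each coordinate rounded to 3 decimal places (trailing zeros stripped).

Executing turtle program step by step:
Start: pos=(0,0), heading=0, pen down
LT 17: heading 0 -> 17
FD 1: (0,0) -> (0.956,0.292) [heading=17, draw]
RT 30: heading 17 -> 347
FD 4: (0.956,0.292) -> (4.854,-0.607) [heading=347, draw]
BK 10: (4.854,-0.607) -> (-4.89,1.642) [heading=347, draw]
Final: pos=(-4.89,1.642), heading=347, 3 segment(s) drawn
Waypoints (4 total):
(0, 0)
(0.956, 0.292)
(4.854, -0.607)
(-4.89, 1.642)

Answer: (0, 0)
(0.956, 0.292)
(4.854, -0.607)
(-4.89, 1.642)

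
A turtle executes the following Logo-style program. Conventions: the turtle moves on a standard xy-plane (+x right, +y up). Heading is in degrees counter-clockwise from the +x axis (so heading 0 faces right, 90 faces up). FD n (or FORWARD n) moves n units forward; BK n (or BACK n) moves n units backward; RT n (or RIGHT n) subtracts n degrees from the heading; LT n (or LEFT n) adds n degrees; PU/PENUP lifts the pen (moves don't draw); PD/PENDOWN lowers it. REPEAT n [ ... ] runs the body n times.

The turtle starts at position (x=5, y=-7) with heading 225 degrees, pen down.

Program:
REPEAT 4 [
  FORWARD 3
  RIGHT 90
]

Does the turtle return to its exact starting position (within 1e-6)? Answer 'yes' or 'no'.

Executing turtle program step by step:
Start: pos=(5,-7), heading=225, pen down
REPEAT 4 [
  -- iteration 1/4 --
  FD 3: (5,-7) -> (2.879,-9.121) [heading=225, draw]
  RT 90: heading 225 -> 135
  -- iteration 2/4 --
  FD 3: (2.879,-9.121) -> (0.757,-7) [heading=135, draw]
  RT 90: heading 135 -> 45
  -- iteration 3/4 --
  FD 3: (0.757,-7) -> (2.879,-4.879) [heading=45, draw]
  RT 90: heading 45 -> 315
  -- iteration 4/4 --
  FD 3: (2.879,-4.879) -> (5,-7) [heading=315, draw]
  RT 90: heading 315 -> 225
]
Final: pos=(5,-7), heading=225, 4 segment(s) drawn

Start position: (5, -7)
Final position: (5, -7)
Distance = 0; < 1e-6 -> CLOSED

Answer: yes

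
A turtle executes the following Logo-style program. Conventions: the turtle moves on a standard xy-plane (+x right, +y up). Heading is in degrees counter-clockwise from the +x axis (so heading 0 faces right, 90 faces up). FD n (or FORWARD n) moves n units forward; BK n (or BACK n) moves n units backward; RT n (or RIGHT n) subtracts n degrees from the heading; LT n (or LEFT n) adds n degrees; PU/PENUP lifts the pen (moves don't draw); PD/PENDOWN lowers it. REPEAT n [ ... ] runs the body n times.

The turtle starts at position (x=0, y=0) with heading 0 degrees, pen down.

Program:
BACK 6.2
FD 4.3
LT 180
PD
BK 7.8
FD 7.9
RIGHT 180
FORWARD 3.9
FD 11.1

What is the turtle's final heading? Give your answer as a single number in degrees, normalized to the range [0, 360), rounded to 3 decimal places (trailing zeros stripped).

Answer: 0

Derivation:
Executing turtle program step by step:
Start: pos=(0,0), heading=0, pen down
BK 6.2: (0,0) -> (-6.2,0) [heading=0, draw]
FD 4.3: (-6.2,0) -> (-1.9,0) [heading=0, draw]
LT 180: heading 0 -> 180
PD: pen down
BK 7.8: (-1.9,0) -> (5.9,0) [heading=180, draw]
FD 7.9: (5.9,0) -> (-2,0) [heading=180, draw]
RT 180: heading 180 -> 0
FD 3.9: (-2,0) -> (1.9,0) [heading=0, draw]
FD 11.1: (1.9,0) -> (13,0) [heading=0, draw]
Final: pos=(13,0), heading=0, 6 segment(s) drawn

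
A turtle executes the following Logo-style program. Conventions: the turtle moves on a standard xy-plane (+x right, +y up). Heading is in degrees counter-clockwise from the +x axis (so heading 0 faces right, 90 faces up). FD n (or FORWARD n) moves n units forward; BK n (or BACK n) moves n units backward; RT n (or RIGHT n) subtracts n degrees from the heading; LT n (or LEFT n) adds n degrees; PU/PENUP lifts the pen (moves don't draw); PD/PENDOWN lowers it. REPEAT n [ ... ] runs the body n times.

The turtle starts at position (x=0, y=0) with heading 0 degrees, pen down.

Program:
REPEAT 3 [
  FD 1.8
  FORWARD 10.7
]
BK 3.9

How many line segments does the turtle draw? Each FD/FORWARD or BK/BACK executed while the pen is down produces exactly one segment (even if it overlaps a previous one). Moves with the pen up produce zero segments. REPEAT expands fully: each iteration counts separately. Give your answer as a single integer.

Executing turtle program step by step:
Start: pos=(0,0), heading=0, pen down
REPEAT 3 [
  -- iteration 1/3 --
  FD 1.8: (0,0) -> (1.8,0) [heading=0, draw]
  FD 10.7: (1.8,0) -> (12.5,0) [heading=0, draw]
  -- iteration 2/3 --
  FD 1.8: (12.5,0) -> (14.3,0) [heading=0, draw]
  FD 10.7: (14.3,0) -> (25,0) [heading=0, draw]
  -- iteration 3/3 --
  FD 1.8: (25,0) -> (26.8,0) [heading=0, draw]
  FD 10.7: (26.8,0) -> (37.5,0) [heading=0, draw]
]
BK 3.9: (37.5,0) -> (33.6,0) [heading=0, draw]
Final: pos=(33.6,0), heading=0, 7 segment(s) drawn
Segments drawn: 7

Answer: 7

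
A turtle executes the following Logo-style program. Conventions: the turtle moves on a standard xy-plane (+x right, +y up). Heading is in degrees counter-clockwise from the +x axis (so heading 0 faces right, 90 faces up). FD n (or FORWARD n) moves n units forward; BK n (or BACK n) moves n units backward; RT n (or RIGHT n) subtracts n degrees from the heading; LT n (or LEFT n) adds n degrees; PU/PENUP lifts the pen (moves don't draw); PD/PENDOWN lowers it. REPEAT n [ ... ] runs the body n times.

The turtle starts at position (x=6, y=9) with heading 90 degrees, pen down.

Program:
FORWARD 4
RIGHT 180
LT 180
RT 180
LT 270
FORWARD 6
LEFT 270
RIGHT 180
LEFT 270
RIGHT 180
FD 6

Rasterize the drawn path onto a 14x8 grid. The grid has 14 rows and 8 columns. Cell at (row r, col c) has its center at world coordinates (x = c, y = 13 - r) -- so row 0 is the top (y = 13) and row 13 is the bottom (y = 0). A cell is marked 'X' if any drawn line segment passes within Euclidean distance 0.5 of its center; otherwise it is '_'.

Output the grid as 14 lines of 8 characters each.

Segment 0: (6,9) -> (6,13)
Segment 1: (6,13) -> (0,13)
Segment 2: (0,13) -> (6,13)

Answer: XXXXXXX_
______X_
______X_
______X_
______X_
________
________
________
________
________
________
________
________
________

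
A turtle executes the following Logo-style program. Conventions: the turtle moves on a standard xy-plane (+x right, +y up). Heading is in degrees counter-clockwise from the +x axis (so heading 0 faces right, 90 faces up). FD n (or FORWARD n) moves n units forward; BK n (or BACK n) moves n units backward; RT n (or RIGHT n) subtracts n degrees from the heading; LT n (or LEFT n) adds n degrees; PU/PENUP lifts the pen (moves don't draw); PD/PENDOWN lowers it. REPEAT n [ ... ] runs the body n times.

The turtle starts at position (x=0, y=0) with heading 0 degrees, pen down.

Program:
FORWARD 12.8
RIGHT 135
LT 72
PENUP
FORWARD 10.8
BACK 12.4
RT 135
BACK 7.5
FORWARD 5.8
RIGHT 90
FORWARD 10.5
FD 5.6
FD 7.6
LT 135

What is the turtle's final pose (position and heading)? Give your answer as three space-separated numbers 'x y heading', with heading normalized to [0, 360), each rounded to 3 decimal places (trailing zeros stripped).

Answer: 21.014 23.44 207

Derivation:
Executing turtle program step by step:
Start: pos=(0,0), heading=0, pen down
FD 12.8: (0,0) -> (12.8,0) [heading=0, draw]
RT 135: heading 0 -> 225
LT 72: heading 225 -> 297
PU: pen up
FD 10.8: (12.8,0) -> (17.703,-9.623) [heading=297, move]
BK 12.4: (17.703,-9.623) -> (12.074,1.426) [heading=297, move]
RT 135: heading 297 -> 162
BK 7.5: (12.074,1.426) -> (19.207,-0.892) [heading=162, move]
FD 5.8: (19.207,-0.892) -> (13.69,0.9) [heading=162, move]
RT 90: heading 162 -> 72
FD 10.5: (13.69,0.9) -> (16.935,10.886) [heading=72, move]
FD 5.6: (16.935,10.886) -> (18.666,16.212) [heading=72, move]
FD 7.6: (18.666,16.212) -> (21.014,23.44) [heading=72, move]
LT 135: heading 72 -> 207
Final: pos=(21.014,23.44), heading=207, 1 segment(s) drawn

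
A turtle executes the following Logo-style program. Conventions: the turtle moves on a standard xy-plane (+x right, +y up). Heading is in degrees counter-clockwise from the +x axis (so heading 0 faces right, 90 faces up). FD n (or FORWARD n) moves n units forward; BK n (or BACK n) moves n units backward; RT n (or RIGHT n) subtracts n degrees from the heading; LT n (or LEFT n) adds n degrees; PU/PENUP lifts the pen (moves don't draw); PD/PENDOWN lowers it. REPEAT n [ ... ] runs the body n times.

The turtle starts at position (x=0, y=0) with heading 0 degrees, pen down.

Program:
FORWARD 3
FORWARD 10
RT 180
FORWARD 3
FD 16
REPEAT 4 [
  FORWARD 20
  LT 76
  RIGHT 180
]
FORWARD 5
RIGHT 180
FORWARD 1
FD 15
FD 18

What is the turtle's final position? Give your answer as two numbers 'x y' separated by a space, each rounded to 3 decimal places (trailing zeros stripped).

Executing turtle program step by step:
Start: pos=(0,0), heading=0, pen down
FD 3: (0,0) -> (3,0) [heading=0, draw]
FD 10: (3,0) -> (13,0) [heading=0, draw]
RT 180: heading 0 -> 180
FD 3: (13,0) -> (10,0) [heading=180, draw]
FD 16: (10,0) -> (-6,0) [heading=180, draw]
REPEAT 4 [
  -- iteration 1/4 --
  FD 20: (-6,0) -> (-26,0) [heading=180, draw]
  LT 76: heading 180 -> 256
  RT 180: heading 256 -> 76
  -- iteration 2/4 --
  FD 20: (-26,0) -> (-21.162,19.406) [heading=76, draw]
  LT 76: heading 76 -> 152
  RT 180: heading 152 -> 332
  -- iteration 3/4 --
  FD 20: (-21.162,19.406) -> (-3.503,10.016) [heading=332, draw]
  LT 76: heading 332 -> 48
  RT 180: heading 48 -> 228
  -- iteration 4/4 --
  FD 20: (-3.503,10.016) -> (-16.885,-4.846) [heading=228, draw]
  LT 76: heading 228 -> 304
  RT 180: heading 304 -> 124
]
FD 5: (-16.885,-4.846) -> (-19.681,-0.701) [heading=124, draw]
RT 180: heading 124 -> 304
FD 1: (-19.681,-0.701) -> (-19.122,-1.53) [heading=304, draw]
FD 15: (-19.122,-1.53) -> (-10.734,-13.966) [heading=304, draw]
FD 18: (-10.734,-13.966) -> (-0.669,-28.889) [heading=304, draw]
Final: pos=(-0.669,-28.889), heading=304, 12 segment(s) drawn

Answer: -0.669 -28.889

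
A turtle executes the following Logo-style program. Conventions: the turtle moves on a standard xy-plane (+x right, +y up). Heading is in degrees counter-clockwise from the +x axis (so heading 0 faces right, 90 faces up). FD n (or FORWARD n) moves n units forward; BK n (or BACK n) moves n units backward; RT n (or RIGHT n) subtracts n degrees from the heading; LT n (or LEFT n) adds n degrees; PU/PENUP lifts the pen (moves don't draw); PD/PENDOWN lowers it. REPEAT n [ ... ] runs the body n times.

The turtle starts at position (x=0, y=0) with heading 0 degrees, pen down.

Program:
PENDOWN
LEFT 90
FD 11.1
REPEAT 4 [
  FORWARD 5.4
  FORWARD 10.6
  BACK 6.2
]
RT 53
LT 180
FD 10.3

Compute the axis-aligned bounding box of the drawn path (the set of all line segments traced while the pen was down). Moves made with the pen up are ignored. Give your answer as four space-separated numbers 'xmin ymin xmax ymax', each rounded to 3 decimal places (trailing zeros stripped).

Executing turtle program step by step:
Start: pos=(0,0), heading=0, pen down
PD: pen down
LT 90: heading 0 -> 90
FD 11.1: (0,0) -> (0,11.1) [heading=90, draw]
REPEAT 4 [
  -- iteration 1/4 --
  FD 5.4: (0,11.1) -> (0,16.5) [heading=90, draw]
  FD 10.6: (0,16.5) -> (0,27.1) [heading=90, draw]
  BK 6.2: (0,27.1) -> (0,20.9) [heading=90, draw]
  -- iteration 2/4 --
  FD 5.4: (0,20.9) -> (0,26.3) [heading=90, draw]
  FD 10.6: (0,26.3) -> (0,36.9) [heading=90, draw]
  BK 6.2: (0,36.9) -> (0,30.7) [heading=90, draw]
  -- iteration 3/4 --
  FD 5.4: (0,30.7) -> (0,36.1) [heading=90, draw]
  FD 10.6: (0,36.1) -> (0,46.7) [heading=90, draw]
  BK 6.2: (0,46.7) -> (0,40.5) [heading=90, draw]
  -- iteration 4/4 --
  FD 5.4: (0,40.5) -> (0,45.9) [heading=90, draw]
  FD 10.6: (0,45.9) -> (0,56.5) [heading=90, draw]
  BK 6.2: (0,56.5) -> (0,50.3) [heading=90, draw]
]
RT 53: heading 90 -> 37
LT 180: heading 37 -> 217
FD 10.3: (0,50.3) -> (-8.226,44.101) [heading=217, draw]
Final: pos=(-8.226,44.101), heading=217, 14 segment(s) drawn

Segment endpoints: x in {-8.226, 0, 0, 0, 0, 0, 0, 0, 0, 0, 0, 0, 0, 0, 0}, y in {0, 11.1, 16.5, 20.9, 26.3, 27.1, 30.7, 36.1, 36.9, 40.5, 44.101, 45.9, 46.7, 50.3, 56.5}
xmin=-8.226, ymin=0, xmax=0, ymax=56.5

Answer: -8.226 0 0 56.5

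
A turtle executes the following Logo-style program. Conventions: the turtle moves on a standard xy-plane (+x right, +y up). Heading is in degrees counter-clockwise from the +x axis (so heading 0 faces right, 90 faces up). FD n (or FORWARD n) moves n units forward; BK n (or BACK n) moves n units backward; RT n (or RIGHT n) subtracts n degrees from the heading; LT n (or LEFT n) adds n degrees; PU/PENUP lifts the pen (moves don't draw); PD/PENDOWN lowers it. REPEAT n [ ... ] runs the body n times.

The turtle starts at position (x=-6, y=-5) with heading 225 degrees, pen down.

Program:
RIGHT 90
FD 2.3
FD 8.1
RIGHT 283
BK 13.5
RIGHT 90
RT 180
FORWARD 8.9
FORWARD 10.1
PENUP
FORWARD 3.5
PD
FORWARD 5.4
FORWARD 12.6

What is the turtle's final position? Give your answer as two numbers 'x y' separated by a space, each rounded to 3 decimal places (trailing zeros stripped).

Answer: 19.556 -24.838

Derivation:
Executing turtle program step by step:
Start: pos=(-6,-5), heading=225, pen down
RT 90: heading 225 -> 135
FD 2.3: (-6,-5) -> (-7.626,-3.374) [heading=135, draw]
FD 8.1: (-7.626,-3.374) -> (-13.354,2.354) [heading=135, draw]
RT 283: heading 135 -> 212
BK 13.5: (-13.354,2.354) -> (-1.905,9.508) [heading=212, draw]
RT 90: heading 212 -> 122
RT 180: heading 122 -> 302
FD 8.9: (-1.905,9.508) -> (2.811,1.96) [heading=302, draw]
FD 10.1: (2.811,1.96) -> (8.163,-6.605) [heading=302, draw]
PU: pen up
FD 3.5: (8.163,-6.605) -> (10.018,-9.573) [heading=302, move]
PD: pen down
FD 5.4: (10.018,-9.573) -> (12.879,-14.153) [heading=302, draw]
FD 12.6: (12.879,-14.153) -> (19.556,-24.838) [heading=302, draw]
Final: pos=(19.556,-24.838), heading=302, 7 segment(s) drawn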